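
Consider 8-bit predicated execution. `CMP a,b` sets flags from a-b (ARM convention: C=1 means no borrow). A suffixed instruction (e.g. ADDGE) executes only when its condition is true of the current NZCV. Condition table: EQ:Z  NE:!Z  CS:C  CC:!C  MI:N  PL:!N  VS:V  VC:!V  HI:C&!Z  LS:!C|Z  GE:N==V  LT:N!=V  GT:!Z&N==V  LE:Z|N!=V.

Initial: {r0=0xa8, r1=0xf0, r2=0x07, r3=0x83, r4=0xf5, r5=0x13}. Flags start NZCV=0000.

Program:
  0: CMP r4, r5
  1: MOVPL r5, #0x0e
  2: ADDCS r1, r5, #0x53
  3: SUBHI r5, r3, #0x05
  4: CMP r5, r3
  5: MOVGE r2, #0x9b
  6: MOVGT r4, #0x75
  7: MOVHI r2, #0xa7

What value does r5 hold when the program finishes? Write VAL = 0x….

[0] flags=1010 → (cmp)
[1] flags=1010 PL?F → skip
[2] flags=1010 CS?T → r1=0x66
[3] flags=1010 HI?T → r5=0x7e
[4] flags=1001 → (cmp)
[5] flags=1001 GE?T → r2=0x9b
[6] flags=1001 GT?T → r4=0x75
[7] flags=1001 HI?F → skip

VAL = 0x7e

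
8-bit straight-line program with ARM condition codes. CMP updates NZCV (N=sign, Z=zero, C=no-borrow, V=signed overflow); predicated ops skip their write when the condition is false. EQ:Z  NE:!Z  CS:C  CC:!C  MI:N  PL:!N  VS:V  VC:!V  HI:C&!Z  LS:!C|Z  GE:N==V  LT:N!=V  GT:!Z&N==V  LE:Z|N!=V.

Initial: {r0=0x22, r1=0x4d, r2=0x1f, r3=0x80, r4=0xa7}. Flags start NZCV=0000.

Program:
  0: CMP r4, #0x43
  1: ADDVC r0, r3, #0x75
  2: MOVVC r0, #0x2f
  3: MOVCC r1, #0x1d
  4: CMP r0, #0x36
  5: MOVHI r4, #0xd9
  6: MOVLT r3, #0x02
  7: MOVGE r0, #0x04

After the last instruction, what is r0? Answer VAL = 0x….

VAL = 0x22

0: ✓ CMP  NZCV=0011
1: · ADDVC
2: · MOVVC
3: · MOVCC
4: ✓ CMP  NZCV=1000
5: · MOVHI
6: ✓ MOVLT  r3←0x02
7: · MOVGE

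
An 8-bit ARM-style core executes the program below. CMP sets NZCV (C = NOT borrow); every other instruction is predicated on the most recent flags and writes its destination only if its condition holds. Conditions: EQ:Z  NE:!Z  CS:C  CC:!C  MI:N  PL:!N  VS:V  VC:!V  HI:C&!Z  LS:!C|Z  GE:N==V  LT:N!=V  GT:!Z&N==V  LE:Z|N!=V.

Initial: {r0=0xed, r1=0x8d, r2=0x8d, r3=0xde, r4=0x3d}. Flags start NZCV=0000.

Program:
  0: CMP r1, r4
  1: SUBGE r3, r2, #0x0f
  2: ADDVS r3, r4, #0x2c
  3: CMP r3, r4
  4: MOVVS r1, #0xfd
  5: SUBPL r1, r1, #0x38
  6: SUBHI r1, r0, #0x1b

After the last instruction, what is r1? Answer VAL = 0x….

VAL = 0xd2

0: ✓ CMP  NZCV=0011
1: · SUBGE
2: ✓ ADDVS  r3←0x69
3: ✓ CMP  NZCV=0010
4: · MOVVS
5: ✓ SUBPL  r1←0x55
6: ✓ SUBHI  r1←0xd2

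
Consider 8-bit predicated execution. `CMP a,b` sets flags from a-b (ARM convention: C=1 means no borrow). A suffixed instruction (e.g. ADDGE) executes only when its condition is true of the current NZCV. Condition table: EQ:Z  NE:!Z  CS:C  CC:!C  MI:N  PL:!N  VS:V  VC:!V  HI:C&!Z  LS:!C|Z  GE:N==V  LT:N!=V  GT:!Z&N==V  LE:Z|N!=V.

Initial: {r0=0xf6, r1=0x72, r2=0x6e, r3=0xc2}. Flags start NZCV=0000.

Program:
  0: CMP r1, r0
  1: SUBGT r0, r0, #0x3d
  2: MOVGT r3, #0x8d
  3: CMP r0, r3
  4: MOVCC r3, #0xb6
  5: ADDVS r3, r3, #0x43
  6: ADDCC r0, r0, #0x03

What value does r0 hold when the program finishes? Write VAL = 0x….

[0] flags=0000 → (cmp)
[1] flags=0000 GT?T → r0=0xb9
[2] flags=0000 GT?T → r3=0x8d
[3] flags=0010 → (cmp)
[4] flags=0010 CC?F → skip
[5] flags=0010 VS?F → skip
[6] flags=0010 CC?F → skip

VAL = 0xb9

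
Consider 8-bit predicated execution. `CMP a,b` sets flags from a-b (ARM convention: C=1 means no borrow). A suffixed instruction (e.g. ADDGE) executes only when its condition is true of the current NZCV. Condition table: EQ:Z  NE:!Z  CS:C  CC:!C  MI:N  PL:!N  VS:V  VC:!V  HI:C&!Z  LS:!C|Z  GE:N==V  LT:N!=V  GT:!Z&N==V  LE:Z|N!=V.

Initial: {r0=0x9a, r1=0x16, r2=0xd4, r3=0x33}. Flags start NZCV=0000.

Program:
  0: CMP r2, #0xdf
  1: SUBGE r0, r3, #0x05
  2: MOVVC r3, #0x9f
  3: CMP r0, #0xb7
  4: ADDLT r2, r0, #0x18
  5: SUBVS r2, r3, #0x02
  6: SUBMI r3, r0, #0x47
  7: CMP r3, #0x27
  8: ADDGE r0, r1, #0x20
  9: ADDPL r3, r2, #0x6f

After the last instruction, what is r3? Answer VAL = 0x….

[0] flags=1000 → (cmp)
[1] flags=1000 GE?F → skip
[2] flags=1000 VC?T → r3=0x9f
[3] flags=1000 → (cmp)
[4] flags=1000 LT?T → r2=0xb2
[5] flags=1000 VS?F → skip
[6] flags=1000 MI?T → r3=0x53
[7] flags=0010 → (cmp)
[8] flags=0010 GE?T → r0=0x36
[9] flags=0010 PL?T → r3=0x21

VAL = 0x21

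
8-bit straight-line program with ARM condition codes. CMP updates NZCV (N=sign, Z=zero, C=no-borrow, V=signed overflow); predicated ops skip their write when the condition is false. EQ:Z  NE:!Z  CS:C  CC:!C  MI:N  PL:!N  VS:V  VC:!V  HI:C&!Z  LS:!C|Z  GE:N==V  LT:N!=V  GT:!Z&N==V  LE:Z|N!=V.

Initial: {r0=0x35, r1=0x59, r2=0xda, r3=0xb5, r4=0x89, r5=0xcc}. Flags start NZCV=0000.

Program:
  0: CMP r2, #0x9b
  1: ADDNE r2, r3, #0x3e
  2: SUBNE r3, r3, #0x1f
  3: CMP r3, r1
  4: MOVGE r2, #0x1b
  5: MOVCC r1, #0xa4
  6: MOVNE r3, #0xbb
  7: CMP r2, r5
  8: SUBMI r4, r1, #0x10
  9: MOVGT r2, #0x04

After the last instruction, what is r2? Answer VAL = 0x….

VAL = 0x04

[0] flags=0010 → (cmp)
[1] flags=0010 NE?T → r2=0xf3
[2] flags=0010 NE?T → r3=0x96
[3] flags=0011 → (cmp)
[4] flags=0011 GE?F → skip
[5] flags=0011 CC?F → skip
[6] flags=0011 NE?T → r3=0xbb
[7] flags=0010 → (cmp)
[8] flags=0010 MI?F → skip
[9] flags=0010 GT?T → r2=0x04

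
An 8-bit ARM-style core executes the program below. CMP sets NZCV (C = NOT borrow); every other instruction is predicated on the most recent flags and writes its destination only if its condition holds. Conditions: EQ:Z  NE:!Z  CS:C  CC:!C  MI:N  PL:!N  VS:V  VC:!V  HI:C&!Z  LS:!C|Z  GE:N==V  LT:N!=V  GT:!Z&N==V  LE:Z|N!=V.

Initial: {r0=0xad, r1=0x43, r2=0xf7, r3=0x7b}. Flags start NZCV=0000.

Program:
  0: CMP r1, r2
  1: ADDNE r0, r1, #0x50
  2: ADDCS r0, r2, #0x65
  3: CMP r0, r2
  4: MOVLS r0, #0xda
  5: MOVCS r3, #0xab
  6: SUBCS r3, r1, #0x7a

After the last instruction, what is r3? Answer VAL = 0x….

[0] flags=0000 → (cmp)
[1] flags=0000 NE?T → r0=0x93
[2] flags=0000 CS?F → skip
[3] flags=1000 → (cmp)
[4] flags=1000 LS?T → r0=0xda
[5] flags=1000 CS?F → skip
[6] flags=1000 CS?F → skip

VAL = 0x7b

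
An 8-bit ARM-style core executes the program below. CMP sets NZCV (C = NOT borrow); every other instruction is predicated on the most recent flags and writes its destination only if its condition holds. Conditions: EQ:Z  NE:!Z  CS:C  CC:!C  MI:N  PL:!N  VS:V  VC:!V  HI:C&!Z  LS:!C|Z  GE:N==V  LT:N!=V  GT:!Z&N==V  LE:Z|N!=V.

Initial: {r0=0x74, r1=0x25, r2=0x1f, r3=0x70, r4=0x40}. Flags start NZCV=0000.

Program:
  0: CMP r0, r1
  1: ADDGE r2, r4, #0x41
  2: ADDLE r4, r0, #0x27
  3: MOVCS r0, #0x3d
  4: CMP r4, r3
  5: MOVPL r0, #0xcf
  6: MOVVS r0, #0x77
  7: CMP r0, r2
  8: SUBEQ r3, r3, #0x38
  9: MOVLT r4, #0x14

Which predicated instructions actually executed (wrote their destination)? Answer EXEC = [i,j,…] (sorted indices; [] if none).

EXEC = [1,3]

0: ✓ CMP  NZCV=0010
1: ✓ ADDGE  r2←0x81
2: · ADDLE
3: ✓ MOVCS  r0←0x3d
4: ✓ CMP  NZCV=1000
5: · MOVPL
6: · MOVVS
7: ✓ CMP  NZCV=1001
8: · SUBEQ
9: · MOVLT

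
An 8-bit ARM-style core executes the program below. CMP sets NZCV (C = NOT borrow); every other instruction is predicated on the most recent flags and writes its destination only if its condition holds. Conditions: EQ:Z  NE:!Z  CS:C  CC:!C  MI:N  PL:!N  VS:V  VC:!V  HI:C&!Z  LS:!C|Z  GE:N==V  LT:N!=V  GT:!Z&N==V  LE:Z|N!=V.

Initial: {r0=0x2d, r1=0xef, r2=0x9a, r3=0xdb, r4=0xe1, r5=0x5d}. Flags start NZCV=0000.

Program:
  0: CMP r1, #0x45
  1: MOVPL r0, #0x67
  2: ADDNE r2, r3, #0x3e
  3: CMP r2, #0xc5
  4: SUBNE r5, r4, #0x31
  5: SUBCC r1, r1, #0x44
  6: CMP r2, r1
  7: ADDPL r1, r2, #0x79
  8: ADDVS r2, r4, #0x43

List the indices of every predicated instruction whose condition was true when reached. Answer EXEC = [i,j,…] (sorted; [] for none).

[0] flags=1010 → (cmp)
[1] flags=1010 PL?F → skip
[2] flags=1010 NE?T → r2=0x19
[3] flags=0000 → (cmp)
[4] flags=0000 NE?T → r5=0xb0
[5] flags=0000 CC?T → r1=0xab
[6] flags=0000 → (cmp)
[7] flags=0000 PL?T → r1=0x92
[8] flags=0000 VS?F → skip

EXEC = [2,4,5,7]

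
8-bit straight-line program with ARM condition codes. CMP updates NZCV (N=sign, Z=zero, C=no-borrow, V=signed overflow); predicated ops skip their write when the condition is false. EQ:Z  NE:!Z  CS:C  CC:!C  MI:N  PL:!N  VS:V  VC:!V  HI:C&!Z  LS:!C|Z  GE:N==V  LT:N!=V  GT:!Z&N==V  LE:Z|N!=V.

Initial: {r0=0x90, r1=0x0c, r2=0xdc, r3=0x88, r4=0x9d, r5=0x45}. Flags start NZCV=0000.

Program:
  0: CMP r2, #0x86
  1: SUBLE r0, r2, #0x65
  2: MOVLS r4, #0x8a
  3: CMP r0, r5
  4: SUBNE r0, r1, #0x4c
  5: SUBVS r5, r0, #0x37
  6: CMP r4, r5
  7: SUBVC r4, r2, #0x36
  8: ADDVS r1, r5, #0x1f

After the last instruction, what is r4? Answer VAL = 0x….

VAL = 0xa6

[0] flags=0010 → (cmp)
[1] flags=0010 LE?F → skip
[2] flags=0010 LS?F → skip
[3] flags=0011 → (cmp)
[4] flags=0011 NE?T → r0=0xc0
[5] flags=0011 VS?T → r5=0x89
[6] flags=0010 → (cmp)
[7] flags=0010 VC?T → r4=0xa6
[8] flags=0010 VS?F → skip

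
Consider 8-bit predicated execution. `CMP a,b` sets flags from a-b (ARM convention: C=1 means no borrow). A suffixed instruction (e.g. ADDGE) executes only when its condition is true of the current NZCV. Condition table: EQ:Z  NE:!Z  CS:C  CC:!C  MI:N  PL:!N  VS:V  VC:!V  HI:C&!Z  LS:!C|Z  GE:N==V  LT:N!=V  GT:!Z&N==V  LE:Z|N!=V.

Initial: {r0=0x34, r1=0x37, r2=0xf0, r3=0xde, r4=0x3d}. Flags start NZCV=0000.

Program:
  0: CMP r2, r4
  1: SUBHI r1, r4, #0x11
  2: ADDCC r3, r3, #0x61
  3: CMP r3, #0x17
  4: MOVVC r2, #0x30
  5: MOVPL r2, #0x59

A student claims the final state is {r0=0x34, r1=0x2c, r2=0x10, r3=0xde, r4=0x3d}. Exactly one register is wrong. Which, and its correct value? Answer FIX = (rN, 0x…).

FIX = (r2, 0x30)

0: ✓ CMP  NZCV=1010
1: ✓ SUBHI  r1←0x2c
2: · ADDCC
3: ✓ CMP  NZCV=1010
4: ✓ MOVVC  r2←0x30
5: · MOVPL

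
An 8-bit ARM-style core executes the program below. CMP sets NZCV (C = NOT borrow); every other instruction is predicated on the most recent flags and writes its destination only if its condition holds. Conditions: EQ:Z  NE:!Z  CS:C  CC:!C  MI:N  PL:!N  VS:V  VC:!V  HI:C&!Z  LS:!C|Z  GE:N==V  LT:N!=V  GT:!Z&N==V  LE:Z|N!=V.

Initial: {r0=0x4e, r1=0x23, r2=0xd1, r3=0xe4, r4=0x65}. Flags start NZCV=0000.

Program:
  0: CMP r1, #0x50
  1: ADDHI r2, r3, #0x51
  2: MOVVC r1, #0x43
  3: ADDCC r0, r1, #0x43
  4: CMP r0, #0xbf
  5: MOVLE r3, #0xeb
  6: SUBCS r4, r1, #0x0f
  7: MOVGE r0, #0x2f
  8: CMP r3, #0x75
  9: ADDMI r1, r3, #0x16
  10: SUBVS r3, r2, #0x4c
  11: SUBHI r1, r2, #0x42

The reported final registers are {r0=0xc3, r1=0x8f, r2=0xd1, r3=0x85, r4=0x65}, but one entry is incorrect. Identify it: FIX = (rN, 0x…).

FIX = (r0, 0x86)

0: ✓ CMP  NZCV=1000
1: · ADDHI
2: ✓ MOVVC  r1←0x43
3: ✓ ADDCC  r0←0x86
4: ✓ CMP  NZCV=1000
5: ✓ MOVLE  r3←0xeb
6: · SUBCS
7: · MOVGE
8: ✓ CMP  NZCV=0011
9: · ADDMI
10: ✓ SUBVS  r3←0x85
11: ✓ SUBHI  r1←0x8f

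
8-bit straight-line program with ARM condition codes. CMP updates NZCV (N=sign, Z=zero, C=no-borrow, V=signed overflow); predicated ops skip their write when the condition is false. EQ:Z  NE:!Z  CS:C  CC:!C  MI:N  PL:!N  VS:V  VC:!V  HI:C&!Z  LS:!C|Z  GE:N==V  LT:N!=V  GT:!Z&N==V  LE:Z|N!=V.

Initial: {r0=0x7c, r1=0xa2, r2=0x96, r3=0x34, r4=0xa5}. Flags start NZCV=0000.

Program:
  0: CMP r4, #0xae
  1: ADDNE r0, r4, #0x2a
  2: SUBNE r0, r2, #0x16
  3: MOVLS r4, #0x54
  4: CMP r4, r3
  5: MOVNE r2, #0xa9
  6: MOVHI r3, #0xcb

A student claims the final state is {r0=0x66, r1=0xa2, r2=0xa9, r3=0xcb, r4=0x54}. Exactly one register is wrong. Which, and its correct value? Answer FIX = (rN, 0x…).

[0] flags=1000 → (cmp)
[1] flags=1000 NE?T → r0=0xcf
[2] flags=1000 NE?T → r0=0x80
[3] flags=1000 LS?T → r4=0x54
[4] flags=0010 → (cmp)
[5] flags=0010 NE?T → r2=0xa9
[6] flags=0010 HI?T → r3=0xcb

FIX = (r0, 0x80)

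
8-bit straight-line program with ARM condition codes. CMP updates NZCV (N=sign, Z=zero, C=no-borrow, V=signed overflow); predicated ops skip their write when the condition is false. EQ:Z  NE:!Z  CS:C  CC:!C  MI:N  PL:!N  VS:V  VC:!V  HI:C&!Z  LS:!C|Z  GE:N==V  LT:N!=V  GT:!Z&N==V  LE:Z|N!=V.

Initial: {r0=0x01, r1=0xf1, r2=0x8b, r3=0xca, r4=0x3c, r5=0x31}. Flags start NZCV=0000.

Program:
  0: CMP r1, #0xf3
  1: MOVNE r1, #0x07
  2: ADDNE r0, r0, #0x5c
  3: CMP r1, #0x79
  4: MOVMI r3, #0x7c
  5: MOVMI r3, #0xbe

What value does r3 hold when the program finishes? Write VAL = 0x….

VAL = 0xbe

0: ✓ CMP  NZCV=1000
1: ✓ MOVNE  r1←0x07
2: ✓ ADDNE  r0←0x5d
3: ✓ CMP  NZCV=1000
4: ✓ MOVMI  r3←0x7c
5: ✓ MOVMI  r3←0xbe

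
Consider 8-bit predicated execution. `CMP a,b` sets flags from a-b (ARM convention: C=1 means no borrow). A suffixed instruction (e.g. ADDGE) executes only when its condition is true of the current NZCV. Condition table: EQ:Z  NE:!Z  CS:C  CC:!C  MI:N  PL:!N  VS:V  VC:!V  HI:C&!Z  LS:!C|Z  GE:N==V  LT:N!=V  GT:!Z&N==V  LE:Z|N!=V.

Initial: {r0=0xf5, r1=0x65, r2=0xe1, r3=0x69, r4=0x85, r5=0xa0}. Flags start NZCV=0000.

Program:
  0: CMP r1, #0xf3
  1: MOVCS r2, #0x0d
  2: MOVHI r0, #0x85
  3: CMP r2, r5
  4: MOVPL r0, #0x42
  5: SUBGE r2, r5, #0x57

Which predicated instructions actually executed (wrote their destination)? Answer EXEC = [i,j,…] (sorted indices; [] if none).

0: ✓ CMP  NZCV=0000
1: · MOVCS
2: · MOVHI
3: ✓ CMP  NZCV=0010
4: ✓ MOVPL  r0←0x42
5: ✓ SUBGE  r2←0x49

EXEC = [4,5]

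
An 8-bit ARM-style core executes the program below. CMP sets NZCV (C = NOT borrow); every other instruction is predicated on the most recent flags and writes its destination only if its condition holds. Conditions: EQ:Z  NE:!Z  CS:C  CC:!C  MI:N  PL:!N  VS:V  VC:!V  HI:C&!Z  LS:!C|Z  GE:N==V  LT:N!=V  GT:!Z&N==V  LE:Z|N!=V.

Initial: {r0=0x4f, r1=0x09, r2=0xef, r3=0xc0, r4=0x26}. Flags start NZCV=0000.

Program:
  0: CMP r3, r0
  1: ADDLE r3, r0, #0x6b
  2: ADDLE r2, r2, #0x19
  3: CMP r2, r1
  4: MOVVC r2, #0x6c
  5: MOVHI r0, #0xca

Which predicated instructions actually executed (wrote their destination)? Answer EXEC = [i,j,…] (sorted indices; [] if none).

EXEC = [1,2,4]

[0] flags=0011 → (cmp)
[1] flags=0011 LE?T → r3=0xba
[2] flags=0011 LE?T → r2=0x08
[3] flags=1000 → (cmp)
[4] flags=1000 VC?T → r2=0x6c
[5] flags=1000 HI?F → skip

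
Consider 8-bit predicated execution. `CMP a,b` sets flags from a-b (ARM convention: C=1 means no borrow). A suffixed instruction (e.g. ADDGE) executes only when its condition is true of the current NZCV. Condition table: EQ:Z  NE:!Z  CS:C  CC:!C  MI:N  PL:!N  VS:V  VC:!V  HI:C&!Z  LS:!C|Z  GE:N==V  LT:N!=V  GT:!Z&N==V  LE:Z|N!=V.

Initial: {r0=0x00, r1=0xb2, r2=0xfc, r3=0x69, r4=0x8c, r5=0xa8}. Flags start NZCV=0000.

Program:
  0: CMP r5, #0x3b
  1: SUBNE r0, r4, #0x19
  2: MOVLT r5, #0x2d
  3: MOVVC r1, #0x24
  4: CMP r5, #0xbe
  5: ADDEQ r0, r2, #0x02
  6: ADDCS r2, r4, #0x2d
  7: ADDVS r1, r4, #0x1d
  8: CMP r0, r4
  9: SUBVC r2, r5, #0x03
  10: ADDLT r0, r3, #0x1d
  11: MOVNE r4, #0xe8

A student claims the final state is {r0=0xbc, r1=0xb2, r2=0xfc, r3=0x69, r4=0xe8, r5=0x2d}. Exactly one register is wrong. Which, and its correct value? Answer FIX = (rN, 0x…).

FIX = (r0, 0x73)

[0] flags=0011 → (cmp)
[1] flags=0011 NE?T → r0=0x73
[2] flags=0011 LT?T → r5=0x2d
[3] flags=0011 VC?F → skip
[4] flags=0000 → (cmp)
[5] flags=0000 EQ?F → skip
[6] flags=0000 CS?F → skip
[7] flags=0000 VS?F → skip
[8] flags=1001 → (cmp)
[9] flags=1001 VC?F → skip
[10] flags=1001 LT?F → skip
[11] flags=1001 NE?T → r4=0xe8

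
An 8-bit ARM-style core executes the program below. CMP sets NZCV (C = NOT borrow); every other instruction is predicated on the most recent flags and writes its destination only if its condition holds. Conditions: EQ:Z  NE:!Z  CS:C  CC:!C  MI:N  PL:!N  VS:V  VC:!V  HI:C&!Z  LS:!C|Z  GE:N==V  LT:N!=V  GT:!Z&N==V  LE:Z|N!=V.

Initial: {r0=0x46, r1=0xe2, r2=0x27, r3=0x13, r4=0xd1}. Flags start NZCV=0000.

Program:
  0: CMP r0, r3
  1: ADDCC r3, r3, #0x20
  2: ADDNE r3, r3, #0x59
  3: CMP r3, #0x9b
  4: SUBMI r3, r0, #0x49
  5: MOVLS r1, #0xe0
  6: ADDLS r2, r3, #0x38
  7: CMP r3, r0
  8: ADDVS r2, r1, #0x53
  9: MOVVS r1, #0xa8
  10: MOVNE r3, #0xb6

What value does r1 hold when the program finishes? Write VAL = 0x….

VAL = 0xe0

[0] flags=0010 → (cmp)
[1] flags=0010 CC?F → skip
[2] flags=0010 NE?T → r3=0x6c
[3] flags=1001 → (cmp)
[4] flags=1001 MI?T → r3=0xfd
[5] flags=1001 LS?T → r1=0xe0
[6] flags=1001 LS?T → r2=0x35
[7] flags=1010 → (cmp)
[8] flags=1010 VS?F → skip
[9] flags=1010 VS?F → skip
[10] flags=1010 NE?T → r3=0xb6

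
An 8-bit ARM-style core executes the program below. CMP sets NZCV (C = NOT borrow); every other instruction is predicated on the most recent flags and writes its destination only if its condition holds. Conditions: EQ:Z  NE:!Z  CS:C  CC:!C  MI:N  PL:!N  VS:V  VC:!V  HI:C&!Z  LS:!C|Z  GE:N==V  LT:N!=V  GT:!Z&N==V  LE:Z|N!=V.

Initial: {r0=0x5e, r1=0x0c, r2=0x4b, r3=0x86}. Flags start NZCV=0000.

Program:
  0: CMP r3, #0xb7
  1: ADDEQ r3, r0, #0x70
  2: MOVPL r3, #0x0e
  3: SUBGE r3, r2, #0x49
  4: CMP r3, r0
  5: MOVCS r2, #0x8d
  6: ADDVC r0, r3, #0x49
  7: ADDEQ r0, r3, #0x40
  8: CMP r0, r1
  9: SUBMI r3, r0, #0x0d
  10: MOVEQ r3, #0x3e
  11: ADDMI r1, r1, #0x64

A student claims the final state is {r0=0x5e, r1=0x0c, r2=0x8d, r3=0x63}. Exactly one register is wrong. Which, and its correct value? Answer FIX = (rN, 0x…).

FIX = (r3, 0x86)

0: ✓ CMP  NZCV=1000
1: · ADDEQ
2: · MOVPL
3: · SUBGE
4: ✓ CMP  NZCV=0011
5: ✓ MOVCS  r2←0x8d
6: · ADDVC
7: · ADDEQ
8: ✓ CMP  NZCV=0010
9: · SUBMI
10: · MOVEQ
11: · ADDMI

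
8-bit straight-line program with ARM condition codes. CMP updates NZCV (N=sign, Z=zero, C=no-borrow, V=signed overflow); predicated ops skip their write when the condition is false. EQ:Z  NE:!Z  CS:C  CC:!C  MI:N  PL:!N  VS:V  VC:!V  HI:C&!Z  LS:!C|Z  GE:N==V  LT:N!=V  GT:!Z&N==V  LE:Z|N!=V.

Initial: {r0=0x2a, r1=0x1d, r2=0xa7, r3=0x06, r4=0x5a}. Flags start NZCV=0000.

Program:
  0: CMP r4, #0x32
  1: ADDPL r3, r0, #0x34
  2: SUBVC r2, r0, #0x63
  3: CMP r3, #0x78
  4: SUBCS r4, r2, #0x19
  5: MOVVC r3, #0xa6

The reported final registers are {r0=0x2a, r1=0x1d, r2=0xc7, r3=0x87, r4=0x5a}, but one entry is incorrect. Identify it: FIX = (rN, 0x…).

[0] flags=0010 → (cmp)
[1] flags=0010 PL?T → r3=0x5e
[2] flags=0010 VC?T → r2=0xc7
[3] flags=1000 → (cmp)
[4] flags=1000 CS?F → skip
[5] flags=1000 VC?T → r3=0xa6

FIX = (r3, 0xa6)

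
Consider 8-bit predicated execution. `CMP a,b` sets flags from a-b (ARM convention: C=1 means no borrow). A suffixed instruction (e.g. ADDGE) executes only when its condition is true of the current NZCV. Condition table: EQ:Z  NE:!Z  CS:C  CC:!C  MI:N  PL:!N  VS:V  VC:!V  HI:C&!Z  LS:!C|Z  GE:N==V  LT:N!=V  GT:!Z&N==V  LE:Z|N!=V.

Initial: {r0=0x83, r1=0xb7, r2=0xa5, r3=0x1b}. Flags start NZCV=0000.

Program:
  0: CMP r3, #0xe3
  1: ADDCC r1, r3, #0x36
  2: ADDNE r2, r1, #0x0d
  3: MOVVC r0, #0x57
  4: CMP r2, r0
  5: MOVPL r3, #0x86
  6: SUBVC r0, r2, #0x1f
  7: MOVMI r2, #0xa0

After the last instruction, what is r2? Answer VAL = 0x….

[0] flags=0000 → (cmp)
[1] flags=0000 CC?T → r1=0x51
[2] flags=0000 NE?T → r2=0x5e
[3] flags=0000 VC?T → r0=0x57
[4] flags=0010 → (cmp)
[5] flags=0010 PL?T → r3=0x86
[6] flags=0010 VC?T → r0=0x3f
[7] flags=0010 MI?F → skip

VAL = 0x5e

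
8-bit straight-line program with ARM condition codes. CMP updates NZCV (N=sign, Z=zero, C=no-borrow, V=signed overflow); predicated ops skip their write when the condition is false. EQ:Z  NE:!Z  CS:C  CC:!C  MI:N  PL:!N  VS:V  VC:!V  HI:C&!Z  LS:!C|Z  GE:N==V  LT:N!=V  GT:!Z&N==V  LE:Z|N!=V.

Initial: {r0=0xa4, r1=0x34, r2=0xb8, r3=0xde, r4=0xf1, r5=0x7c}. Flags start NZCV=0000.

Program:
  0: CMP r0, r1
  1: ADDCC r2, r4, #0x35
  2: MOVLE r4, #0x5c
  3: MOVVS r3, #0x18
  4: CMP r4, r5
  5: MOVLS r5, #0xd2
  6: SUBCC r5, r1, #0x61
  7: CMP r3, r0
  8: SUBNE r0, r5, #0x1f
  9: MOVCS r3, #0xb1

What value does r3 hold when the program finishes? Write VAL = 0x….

[0] flags=0011 → (cmp)
[1] flags=0011 CC?F → skip
[2] flags=0011 LE?T → r4=0x5c
[3] flags=0011 VS?T → r3=0x18
[4] flags=1000 → (cmp)
[5] flags=1000 LS?T → r5=0xd2
[6] flags=1000 CC?T → r5=0xd3
[7] flags=0000 → (cmp)
[8] flags=0000 NE?T → r0=0xb4
[9] flags=0000 CS?F → skip

VAL = 0x18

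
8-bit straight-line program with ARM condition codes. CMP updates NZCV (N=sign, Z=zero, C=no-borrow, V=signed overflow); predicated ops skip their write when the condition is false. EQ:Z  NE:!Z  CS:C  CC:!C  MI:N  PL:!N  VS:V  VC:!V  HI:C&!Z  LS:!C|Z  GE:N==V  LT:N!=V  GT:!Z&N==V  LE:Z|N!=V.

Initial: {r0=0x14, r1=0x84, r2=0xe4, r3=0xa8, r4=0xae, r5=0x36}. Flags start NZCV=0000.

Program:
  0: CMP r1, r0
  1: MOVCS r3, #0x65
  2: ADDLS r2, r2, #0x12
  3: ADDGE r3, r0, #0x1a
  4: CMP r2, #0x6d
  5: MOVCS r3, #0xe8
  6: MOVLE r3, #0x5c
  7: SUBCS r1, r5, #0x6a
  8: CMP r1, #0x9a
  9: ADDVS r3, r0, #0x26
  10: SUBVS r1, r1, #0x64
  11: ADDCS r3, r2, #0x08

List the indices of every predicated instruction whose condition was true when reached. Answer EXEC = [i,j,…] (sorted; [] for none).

EXEC = [1,5,6,7,11]

[0] flags=0011 → (cmp)
[1] flags=0011 CS?T → r3=0x65
[2] flags=0011 LS?F → skip
[3] flags=0011 GE?F → skip
[4] flags=0011 → (cmp)
[5] flags=0011 CS?T → r3=0xe8
[6] flags=0011 LE?T → r3=0x5c
[7] flags=0011 CS?T → r1=0xcc
[8] flags=0010 → (cmp)
[9] flags=0010 VS?F → skip
[10] flags=0010 VS?F → skip
[11] flags=0010 CS?T → r3=0xec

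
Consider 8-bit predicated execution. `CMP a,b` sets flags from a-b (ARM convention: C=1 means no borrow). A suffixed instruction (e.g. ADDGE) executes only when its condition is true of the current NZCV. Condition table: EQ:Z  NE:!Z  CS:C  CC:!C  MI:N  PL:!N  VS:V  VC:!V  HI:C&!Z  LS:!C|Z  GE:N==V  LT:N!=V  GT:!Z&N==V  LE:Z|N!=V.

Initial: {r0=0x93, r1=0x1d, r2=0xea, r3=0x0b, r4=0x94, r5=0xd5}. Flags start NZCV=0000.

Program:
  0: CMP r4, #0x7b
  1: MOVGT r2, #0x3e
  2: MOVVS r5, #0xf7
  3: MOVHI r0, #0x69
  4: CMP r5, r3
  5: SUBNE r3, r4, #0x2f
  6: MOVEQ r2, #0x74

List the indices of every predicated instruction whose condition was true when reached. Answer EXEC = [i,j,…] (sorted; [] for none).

[0] flags=0011 → (cmp)
[1] flags=0011 GT?F → skip
[2] flags=0011 VS?T → r5=0xf7
[3] flags=0011 HI?T → r0=0x69
[4] flags=1010 → (cmp)
[5] flags=1010 NE?T → r3=0x65
[6] flags=1010 EQ?F → skip

EXEC = [2,3,5]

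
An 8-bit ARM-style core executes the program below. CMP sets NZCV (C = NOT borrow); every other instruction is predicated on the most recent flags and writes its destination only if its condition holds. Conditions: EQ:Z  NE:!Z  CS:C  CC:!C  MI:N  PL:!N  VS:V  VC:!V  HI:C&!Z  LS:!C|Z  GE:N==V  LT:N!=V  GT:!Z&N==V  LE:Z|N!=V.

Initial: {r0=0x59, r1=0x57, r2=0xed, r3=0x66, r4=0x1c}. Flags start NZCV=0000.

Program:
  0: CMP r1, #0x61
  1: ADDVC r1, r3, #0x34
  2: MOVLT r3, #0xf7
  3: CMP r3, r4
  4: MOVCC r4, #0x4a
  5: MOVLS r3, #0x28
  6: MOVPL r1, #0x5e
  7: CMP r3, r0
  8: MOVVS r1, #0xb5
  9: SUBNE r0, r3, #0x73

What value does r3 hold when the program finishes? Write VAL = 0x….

VAL = 0xf7

[0] flags=1000 → (cmp)
[1] flags=1000 VC?T → r1=0x9a
[2] flags=1000 LT?T → r3=0xf7
[3] flags=1010 → (cmp)
[4] flags=1010 CC?F → skip
[5] flags=1010 LS?F → skip
[6] flags=1010 PL?F → skip
[7] flags=1010 → (cmp)
[8] flags=1010 VS?F → skip
[9] flags=1010 NE?T → r0=0x84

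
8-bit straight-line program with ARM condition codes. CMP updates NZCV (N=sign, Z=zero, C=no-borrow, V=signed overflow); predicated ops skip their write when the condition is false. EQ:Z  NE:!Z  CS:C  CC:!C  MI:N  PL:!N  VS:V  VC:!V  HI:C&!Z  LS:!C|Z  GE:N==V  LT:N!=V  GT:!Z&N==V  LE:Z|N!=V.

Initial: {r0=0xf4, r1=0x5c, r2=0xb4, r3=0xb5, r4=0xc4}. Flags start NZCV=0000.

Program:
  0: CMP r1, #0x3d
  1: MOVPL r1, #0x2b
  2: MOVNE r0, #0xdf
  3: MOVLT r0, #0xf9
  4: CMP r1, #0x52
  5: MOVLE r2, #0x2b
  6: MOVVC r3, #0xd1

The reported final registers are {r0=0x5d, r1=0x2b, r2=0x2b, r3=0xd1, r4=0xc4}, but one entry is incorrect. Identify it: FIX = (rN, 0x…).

FIX = (r0, 0xdf)

[0] flags=0010 → (cmp)
[1] flags=0010 PL?T → r1=0x2b
[2] flags=0010 NE?T → r0=0xdf
[3] flags=0010 LT?F → skip
[4] flags=1000 → (cmp)
[5] flags=1000 LE?T → r2=0x2b
[6] flags=1000 VC?T → r3=0xd1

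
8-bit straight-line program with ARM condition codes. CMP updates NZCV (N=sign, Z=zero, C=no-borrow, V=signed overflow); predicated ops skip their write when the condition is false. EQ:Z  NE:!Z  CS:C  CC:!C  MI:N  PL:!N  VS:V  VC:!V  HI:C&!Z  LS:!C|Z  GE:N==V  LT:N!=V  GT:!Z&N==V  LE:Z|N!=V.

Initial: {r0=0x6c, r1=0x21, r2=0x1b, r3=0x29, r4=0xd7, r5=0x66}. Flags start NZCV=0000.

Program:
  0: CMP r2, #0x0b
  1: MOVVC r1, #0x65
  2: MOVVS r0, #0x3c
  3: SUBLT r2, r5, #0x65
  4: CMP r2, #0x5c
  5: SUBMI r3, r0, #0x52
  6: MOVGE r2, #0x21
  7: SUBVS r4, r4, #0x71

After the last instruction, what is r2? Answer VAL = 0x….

VAL = 0x1b

[0] flags=0010 → (cmp)
[1] flags=0010 VC?T → r1=0x65
[2] flags=0010 VS?F → skip
[3] flags=0010 LT?F → skip
[4] flags=1000 → (cmp)
[5] flags=1000 MI?T → r3=0x1a
[6] flags=1000 GE?F → skip
[7] flags=1000 VS?F → skip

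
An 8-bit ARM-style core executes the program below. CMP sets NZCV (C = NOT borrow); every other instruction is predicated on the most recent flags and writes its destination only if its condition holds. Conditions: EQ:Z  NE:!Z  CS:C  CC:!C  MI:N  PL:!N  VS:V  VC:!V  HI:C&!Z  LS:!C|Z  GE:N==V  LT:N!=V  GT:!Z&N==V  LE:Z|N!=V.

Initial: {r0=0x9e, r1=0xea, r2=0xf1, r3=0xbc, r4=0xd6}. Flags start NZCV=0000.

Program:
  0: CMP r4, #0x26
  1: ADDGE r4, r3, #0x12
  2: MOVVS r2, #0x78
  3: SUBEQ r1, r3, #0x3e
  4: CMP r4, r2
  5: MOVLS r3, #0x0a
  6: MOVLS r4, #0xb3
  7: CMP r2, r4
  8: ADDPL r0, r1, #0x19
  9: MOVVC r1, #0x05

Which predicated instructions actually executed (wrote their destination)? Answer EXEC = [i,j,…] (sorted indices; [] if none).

0: ✓ CMP  NZCV=1010
1: · ADDGE
2: · MOVVS
3: · SUBEQ
4: ✓ CMP  NZCV=1000
5: ✓ MOVLS  r3←0x0a
6: ✓ MOVLS  r4←0xb3
7: ✓ CMP  NZCV=0010
8: ✓ ADDPL  r0←0x03
9: ✓ MOVVC  r1←0x05

EXEC = [5,6,8,9]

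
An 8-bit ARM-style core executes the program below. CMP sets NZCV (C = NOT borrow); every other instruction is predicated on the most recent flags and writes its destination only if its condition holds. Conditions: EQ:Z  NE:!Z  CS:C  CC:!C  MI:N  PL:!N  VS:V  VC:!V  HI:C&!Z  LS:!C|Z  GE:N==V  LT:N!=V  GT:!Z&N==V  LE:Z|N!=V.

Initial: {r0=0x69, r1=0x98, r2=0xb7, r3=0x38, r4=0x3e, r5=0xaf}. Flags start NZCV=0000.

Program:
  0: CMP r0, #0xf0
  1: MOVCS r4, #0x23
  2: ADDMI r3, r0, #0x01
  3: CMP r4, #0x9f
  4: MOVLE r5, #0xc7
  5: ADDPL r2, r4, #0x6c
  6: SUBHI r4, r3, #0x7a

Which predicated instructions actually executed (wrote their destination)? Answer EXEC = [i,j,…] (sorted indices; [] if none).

EXEC = []

[0] flags=0000 → (cmp)
[1] flags=0000 CS?F → skip
[2] flags=0000 MI?F → skip
[3] flags=1001 → (cmp)
[4] flags=1001 LE?F → skip
[5] flags=1001 PL?F → skip
[6] flags=1001 HI?F → skip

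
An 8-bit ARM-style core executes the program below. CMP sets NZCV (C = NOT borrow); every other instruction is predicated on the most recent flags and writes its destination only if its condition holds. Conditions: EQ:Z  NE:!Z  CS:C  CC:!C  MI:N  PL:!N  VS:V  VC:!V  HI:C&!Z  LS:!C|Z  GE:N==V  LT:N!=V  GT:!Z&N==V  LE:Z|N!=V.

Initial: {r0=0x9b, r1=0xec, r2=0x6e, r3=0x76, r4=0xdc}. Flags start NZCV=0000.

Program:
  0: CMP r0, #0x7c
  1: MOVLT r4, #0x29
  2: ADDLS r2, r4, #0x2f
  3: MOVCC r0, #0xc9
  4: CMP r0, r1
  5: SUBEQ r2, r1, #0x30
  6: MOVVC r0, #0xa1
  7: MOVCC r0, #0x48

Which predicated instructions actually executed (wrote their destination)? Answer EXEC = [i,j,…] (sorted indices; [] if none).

0: ✓ CMP  NZCV=0011
1: ✓ MOVLT  r4←0x29
2: · ADDLS
3: · MOVCC
4: ✓ CMP  NZCV=1000
5: · SUBEQ
6: ✓ MOVVC  r0←0xa1
7: ✓ MOVCC  r0←0x48

EXEC = [1,6,7]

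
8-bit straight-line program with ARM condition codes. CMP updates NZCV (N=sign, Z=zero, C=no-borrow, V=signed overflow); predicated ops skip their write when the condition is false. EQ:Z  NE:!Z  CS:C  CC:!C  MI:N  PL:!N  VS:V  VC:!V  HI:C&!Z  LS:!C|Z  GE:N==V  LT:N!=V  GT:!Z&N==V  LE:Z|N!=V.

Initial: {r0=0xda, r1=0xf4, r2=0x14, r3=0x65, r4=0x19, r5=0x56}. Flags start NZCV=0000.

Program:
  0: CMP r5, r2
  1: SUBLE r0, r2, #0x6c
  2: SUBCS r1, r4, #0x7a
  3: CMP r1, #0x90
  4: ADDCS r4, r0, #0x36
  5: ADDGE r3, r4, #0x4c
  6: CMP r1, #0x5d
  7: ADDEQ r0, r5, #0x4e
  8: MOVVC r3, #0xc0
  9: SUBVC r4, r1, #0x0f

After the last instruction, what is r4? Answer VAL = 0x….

VAL = 0x10

0: ✓ CMP  NZCV=0010
1: · SUBLE
2: ✓ SUBCS  r1←0x9f
3: ✓ CMP  NZCV=0010
4: ✓ ADDCS  r4←0x10
5: ✓ ADDGE  r3←0x5c
6: ✓ CMP  NZCV=0011
7: · ADDEQ
8: · MOVVC
9: · SUBVC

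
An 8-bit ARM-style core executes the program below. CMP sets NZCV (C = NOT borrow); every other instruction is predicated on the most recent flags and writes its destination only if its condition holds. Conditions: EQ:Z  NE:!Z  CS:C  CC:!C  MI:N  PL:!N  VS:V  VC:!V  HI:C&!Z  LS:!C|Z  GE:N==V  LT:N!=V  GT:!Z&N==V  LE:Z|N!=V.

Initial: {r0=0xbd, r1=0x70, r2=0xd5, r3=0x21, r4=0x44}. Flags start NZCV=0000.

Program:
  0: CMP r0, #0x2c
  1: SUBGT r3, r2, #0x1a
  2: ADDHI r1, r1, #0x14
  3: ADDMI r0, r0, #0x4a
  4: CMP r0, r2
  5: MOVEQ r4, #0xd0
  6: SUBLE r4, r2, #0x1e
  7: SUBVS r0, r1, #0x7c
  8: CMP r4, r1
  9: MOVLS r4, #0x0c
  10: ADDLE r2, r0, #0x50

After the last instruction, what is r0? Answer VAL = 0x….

VAL = 0x07

0: ✓ CMP  NZCV=1010
1: · SUBGT
2: ✓ ADDHI  r1←0x84
3: ✓ ADDMI  r0←0x07
4: ✓ CMP  NZCV=0000
5: · MOVEQ
6: · SUBLE
7: · SUBVS
8: ✓ CMP  NZCV=1001
9: ✓ MOVLS  r4←0x0c
10: · ADDLE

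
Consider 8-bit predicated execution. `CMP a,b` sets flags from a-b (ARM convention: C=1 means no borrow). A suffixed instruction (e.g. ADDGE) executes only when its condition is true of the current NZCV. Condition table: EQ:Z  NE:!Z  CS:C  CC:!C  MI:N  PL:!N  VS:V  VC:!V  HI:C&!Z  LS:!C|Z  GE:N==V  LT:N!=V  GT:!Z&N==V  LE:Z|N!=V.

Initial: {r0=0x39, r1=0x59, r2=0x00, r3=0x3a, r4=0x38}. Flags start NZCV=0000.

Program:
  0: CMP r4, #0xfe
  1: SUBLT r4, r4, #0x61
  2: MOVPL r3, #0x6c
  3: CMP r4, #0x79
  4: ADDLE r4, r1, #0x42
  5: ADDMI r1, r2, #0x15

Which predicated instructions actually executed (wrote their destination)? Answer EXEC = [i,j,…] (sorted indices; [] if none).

[0] flags=0000 → (cmp)
[1] flags=0000 LT?F → skip
[2] flags=0000 PL?T → r3=0x6c
[3] flags=1000 → (cmp)
[4] flags=1000 LE?T → r4=0x9b
[5] flags=1000 MI?T → r1=0x15

EXEC = [2,4,5]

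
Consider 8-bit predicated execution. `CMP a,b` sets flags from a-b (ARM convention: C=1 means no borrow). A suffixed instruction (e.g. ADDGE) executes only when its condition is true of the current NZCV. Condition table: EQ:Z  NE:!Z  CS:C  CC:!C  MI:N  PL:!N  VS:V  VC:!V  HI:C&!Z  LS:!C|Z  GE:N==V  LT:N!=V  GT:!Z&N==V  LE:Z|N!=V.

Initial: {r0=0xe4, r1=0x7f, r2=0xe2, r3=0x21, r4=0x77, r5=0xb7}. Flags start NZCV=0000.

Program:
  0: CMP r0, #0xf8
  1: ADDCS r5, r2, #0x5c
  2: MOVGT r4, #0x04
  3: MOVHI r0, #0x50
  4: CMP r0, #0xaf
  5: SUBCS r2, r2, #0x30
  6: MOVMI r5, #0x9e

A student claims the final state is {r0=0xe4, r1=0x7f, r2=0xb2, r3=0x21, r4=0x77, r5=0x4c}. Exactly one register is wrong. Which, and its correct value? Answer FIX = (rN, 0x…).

FIX = (r5, 0xb7)

[0] flags=1000 → (cmp)
[1] flags=1000 CS?F → skip
[2] flags=1000 GT?F → skip
[3] flags=1000 HI?F → skip
[4] flags=0010 → (cmp)
[5] flags=0010 CS?T → r2=0xb2
[6] flags=0010 MI?F → skip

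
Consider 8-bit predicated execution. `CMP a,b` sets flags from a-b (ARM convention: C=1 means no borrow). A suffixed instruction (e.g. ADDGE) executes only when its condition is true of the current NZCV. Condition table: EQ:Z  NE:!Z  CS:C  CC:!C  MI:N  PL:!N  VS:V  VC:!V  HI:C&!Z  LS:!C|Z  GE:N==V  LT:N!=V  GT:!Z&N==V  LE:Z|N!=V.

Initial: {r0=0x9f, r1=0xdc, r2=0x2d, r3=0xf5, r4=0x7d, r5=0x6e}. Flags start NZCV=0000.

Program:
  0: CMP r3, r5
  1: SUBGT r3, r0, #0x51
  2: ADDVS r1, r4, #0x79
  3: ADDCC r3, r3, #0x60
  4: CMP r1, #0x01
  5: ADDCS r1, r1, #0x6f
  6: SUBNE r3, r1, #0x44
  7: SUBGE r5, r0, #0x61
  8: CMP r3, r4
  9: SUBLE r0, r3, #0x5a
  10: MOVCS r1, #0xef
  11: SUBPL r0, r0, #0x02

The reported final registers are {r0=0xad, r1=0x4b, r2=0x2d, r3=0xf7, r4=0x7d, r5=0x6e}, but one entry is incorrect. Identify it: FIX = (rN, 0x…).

FIX = (r3, 0x07)

[0] flags=1010 → (cmp)
[1] flags=1010 GT?F → skip
[2] flags=1010 VS?F → skip
[3] flags=1010 CC?F → skip
[4] flags=1010 → (cmp)
[5] flags=1010 CS?T → r1=0x4b
[6] flags=1010 NE?T → r3=0x07
[7] flags=1010 GE?F → skip
[8] flags=1000 → (cmp)
[9] flags=1000 LE?T → r0=0xad
[10] flags=1000 CS?F → skip
[11] flags=1000 PL?F → skip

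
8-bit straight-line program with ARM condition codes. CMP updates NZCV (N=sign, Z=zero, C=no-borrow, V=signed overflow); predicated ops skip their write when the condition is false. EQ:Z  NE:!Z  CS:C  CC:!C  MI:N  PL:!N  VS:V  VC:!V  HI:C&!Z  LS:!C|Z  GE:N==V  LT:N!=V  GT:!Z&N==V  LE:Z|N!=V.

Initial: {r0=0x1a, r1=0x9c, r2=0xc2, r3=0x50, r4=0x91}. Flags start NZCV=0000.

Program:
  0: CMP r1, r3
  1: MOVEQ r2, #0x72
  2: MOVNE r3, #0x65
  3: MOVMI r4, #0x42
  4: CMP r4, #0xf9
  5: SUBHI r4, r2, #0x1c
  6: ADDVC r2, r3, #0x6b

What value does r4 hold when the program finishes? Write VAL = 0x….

0: ✓ CMP  NZCV=0011
1: · MOVEQ
2: ✓ MOVNE  r3←0x65
3: · MOVMI
4: ✓ CMP  NZCV=1000
5: · SUBHI
6: ✓ ADDVC  r2←0xd0

VAL = 0x91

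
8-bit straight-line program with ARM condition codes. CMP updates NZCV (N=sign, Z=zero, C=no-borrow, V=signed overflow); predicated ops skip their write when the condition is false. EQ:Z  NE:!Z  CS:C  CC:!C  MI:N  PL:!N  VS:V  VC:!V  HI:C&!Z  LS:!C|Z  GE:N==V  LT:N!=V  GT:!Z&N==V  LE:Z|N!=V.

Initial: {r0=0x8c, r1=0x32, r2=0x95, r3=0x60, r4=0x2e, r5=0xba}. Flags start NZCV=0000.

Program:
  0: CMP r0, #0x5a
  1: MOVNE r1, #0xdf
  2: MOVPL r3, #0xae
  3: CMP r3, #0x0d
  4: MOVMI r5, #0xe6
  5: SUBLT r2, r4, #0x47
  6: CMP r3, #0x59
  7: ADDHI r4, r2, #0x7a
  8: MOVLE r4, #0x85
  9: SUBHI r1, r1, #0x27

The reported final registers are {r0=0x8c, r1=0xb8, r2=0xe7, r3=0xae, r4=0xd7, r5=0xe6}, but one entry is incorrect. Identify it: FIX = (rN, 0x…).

0: ✓ CMP  NZCV=0011
1: ✓ MOVNE  r1←0xdf
2: ✓ MOVPL  r3←0xae
3: ✓ CMP  NZCV=1010
4: ✓ MOVMI  r5←0xe6
5: ✓ SUBLT  r2←0xe7
6: ✓ CMP  NZCV=0011
7: ✓ ADDHI  r4←0x61
8: ✓ MOVLE  r4←0x85
9: ✓ SUBHI  r1←0xb8

FIX = (r4, 0x85)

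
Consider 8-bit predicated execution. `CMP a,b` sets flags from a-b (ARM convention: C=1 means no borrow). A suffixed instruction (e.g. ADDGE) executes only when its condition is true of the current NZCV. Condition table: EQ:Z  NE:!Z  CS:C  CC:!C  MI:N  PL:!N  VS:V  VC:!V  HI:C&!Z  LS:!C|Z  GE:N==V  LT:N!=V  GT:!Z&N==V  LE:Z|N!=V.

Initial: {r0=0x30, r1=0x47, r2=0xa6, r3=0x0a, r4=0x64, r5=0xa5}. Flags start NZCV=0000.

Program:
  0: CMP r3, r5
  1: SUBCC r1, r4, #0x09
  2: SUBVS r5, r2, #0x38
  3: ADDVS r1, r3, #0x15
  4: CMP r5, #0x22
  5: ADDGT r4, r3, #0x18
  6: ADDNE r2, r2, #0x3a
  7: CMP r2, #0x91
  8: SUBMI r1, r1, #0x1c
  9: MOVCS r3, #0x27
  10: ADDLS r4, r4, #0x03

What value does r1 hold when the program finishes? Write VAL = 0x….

0: ✓ CMP  NZCV=0000
1: ✓ SUBCC  r1←0x5b
2: · SUBVS
3: · ADDVS
4: ✓ CMP  NZCV=1010
5: · ADDGT
6: ✓ ADDNE  r2←0xe0
7: ✓ CMP  NZCV=0010
8: · SUBMI
9: ✓ MOVCS  r3←0x27
10: · ADDLS

VAL = 0x5b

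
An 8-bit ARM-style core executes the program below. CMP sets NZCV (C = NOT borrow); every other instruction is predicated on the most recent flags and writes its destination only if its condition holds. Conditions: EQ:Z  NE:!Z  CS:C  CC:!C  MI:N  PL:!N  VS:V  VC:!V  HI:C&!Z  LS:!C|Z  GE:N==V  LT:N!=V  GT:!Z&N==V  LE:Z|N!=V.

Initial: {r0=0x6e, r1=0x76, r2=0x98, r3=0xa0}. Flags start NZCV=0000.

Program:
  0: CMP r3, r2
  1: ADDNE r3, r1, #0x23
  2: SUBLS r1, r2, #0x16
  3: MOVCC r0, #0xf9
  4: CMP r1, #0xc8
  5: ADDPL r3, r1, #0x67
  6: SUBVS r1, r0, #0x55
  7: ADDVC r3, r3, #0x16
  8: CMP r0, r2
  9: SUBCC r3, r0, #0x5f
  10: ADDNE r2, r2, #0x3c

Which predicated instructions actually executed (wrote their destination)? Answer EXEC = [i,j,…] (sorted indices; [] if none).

0: ✓ CMP  NZCV=0010
1: ✓ ADDNE  r3←0x99
2: · SUBLS
3: · MOVCC
4: ✓ CMP  NZCV=1001
5: · ADDPL
6: ✓ SUBVS  r1←0x19
7: · ADDVC
8: ✓ CMP  NZCV=1001
9: ✓ SUBCC  r3←0x0f
10: ✓ ADDNE  r2←0xd4

EXEC = [1,6,9,10]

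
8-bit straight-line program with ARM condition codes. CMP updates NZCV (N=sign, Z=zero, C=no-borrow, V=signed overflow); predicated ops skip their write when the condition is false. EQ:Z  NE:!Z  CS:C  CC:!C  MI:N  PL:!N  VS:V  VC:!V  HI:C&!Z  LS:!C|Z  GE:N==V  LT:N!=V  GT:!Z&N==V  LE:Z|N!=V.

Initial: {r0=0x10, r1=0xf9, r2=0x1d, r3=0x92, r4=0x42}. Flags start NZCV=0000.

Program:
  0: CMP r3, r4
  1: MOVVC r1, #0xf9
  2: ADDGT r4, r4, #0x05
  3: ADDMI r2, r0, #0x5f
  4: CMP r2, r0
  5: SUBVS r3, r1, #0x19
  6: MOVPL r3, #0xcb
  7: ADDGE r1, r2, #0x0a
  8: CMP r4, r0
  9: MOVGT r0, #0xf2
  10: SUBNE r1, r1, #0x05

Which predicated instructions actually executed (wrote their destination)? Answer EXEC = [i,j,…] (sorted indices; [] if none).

[0] flags=0011 → (cmp)
[1] flags=0011 VC?F → skip
[2] flags=0011 GT?F → skip
[3] flags=0011 MI?F → skip
[4] flags=0010 → (cmp)
[5] flags=0010 VS?F → skip
[6] flags=0010 PL?T → r3=0xcb
[7] flags=0010 GE?T → r1=0x27
[8] flags=0010 → (cmp)
[9] flags=0010 GT?T → r0=0xf2
[10] flags=0010 NE?T → r1=0x22

EXEC = [6,7,9,10]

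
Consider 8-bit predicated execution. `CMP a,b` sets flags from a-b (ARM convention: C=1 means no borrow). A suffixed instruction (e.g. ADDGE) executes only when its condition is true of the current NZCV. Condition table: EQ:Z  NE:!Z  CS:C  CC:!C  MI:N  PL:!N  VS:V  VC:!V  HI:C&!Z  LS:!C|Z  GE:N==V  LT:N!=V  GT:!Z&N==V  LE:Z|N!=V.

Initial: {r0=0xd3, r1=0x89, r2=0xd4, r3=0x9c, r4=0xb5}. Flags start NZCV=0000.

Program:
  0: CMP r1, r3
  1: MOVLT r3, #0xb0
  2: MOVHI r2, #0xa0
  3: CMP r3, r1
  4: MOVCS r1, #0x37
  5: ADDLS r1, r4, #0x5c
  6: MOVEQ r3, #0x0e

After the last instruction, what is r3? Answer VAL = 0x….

VAL = 0xb0

0: ✓ CMP  NZCV=1000
1: ✓ MOVLT  r3←0xb0
2: · MOVHI
3: ✓ CMP  NZCV=0010
4: ✓ MOVCS  r1←0x37
5: · ADDLS
6: · MOVEQ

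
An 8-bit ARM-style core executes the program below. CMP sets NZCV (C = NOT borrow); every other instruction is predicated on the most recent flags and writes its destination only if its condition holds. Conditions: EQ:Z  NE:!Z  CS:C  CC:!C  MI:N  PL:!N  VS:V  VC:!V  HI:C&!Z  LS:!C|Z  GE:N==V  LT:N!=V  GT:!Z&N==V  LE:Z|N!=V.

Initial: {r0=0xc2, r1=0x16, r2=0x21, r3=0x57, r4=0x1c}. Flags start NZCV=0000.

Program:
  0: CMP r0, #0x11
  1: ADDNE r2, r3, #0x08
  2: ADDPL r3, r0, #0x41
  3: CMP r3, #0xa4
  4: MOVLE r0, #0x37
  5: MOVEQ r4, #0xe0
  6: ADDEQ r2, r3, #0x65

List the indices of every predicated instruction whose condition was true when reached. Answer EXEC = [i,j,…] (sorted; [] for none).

EXEC = [1]

[0] flags=1010 → (cmp)
[1] flags=1010 NE?T → r2=0x5f
[2] flags=1010 PL?F → skip
[3] flags=1001 → (cmp)
[4] flags=1001 LE?F → skip
[5] flags=1001 EQ?F → skip
[6] flags=1001 EQ?F → skip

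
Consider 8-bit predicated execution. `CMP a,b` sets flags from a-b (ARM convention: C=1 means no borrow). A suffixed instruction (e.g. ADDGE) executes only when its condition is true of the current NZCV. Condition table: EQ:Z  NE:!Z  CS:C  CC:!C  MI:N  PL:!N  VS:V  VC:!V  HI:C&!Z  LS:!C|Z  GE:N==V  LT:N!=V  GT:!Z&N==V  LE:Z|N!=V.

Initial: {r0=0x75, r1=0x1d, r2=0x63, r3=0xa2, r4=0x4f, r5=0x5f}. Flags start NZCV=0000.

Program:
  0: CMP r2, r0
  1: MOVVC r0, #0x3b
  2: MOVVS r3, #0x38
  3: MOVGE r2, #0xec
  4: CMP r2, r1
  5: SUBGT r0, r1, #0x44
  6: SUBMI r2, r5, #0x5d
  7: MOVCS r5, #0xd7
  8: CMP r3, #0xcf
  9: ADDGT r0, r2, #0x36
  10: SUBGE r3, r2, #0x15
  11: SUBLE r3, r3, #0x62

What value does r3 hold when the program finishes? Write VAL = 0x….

VAL = 0x40

0: ✓ CMP  NZCV=1000
1: ✓ MOVVC  r0←0x3b
2: · MOVVS
3: · MOVGE
4: ✓ CMP  NZCV=0010
5: ✓ SUBGT  r0←0xd9
6: · SUBMI
7: ✓ MOVCS  r5←0xd7
8: ✓ CMP  NZCV=1000
9: · ADDGT
10: · SUBGE
11: ✓ SUBLE  r3←0x40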